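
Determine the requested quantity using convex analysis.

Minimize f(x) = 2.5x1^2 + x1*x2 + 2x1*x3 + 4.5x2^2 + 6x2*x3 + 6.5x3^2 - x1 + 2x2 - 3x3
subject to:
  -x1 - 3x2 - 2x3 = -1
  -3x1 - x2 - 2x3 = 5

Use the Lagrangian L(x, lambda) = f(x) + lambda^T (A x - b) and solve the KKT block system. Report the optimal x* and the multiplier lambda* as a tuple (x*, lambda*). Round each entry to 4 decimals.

Form the Lagrangian:
  L(x, lambda) = (1/2) x^T Q x + c^T x + lambda^T (A x - b)
Stationarity (grad_x L = 0): Q x + c + A^T lambda = 0.
Primal feasibility: A x = b.

This gives the KKT block system:
  [ Q   A^T ] [ x     ]   [-c ]
  [ A    0  ] [ lambda ] = [ b ]

Solving the linear system:
  x*      = (-2.0278, 0.9722, 0.0556)
  lambda* = (4.6528, -4.9028)
  f(x*)   = 16.4861

x* = (-2.0278, 0.9722, 0.0556), lambda* = (4.6528, -4.9028)


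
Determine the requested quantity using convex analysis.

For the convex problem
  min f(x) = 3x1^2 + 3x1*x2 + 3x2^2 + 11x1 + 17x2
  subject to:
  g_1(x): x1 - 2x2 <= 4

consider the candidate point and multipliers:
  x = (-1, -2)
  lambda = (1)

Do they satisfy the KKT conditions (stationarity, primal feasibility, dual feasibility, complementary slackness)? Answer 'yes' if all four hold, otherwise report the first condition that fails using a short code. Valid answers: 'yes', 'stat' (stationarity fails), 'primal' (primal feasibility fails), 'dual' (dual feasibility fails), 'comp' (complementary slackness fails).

Gradient of f: grad f(x) = Q x + c = (-1, 2)
Constraint values g_i(x) = a_i^T x - b_i:
  g_1((-1, -2)) = -1
Stationarity residual: grad f(x) + sum_i lambda_i a_i = (0, 0)
  -> stationarity OK
Primal feasibility (all g_i <= 0): OK
Dual feasibility (all lambda_i >= 0): OK
Complementary slackness (lambda_i * g_i(x) = 0 for all i): FAILS

Verdict: the first failing condition is complementary_slackness -> comp.

comp


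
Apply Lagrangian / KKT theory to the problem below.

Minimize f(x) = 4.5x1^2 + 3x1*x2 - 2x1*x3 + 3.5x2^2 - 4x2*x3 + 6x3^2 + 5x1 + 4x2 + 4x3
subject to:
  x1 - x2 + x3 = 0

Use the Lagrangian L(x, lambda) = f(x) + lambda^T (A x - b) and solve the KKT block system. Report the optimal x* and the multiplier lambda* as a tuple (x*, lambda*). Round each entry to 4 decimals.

Form the Lagrangian:
  L(x, lambda) = (1/2) x^T Q x + c^T x + lambda^T (A x - b)
Stationarity (grad_x L = 0): Q x + c + A^T lambda = 0.
Primal feasibility: A x = b.

This gives the KKT block system:
  [ Q   A^T ] [ x     ]   [-c ]
  [ A    0  ] [ lambda ] = [ b ]

Solving the linear system:
  x*      = (-0.2965, -0.9159, -0.6195)
  lambda* = (-0.823)
  f(x*)   = -3.8119

x* = (-0.2965, -0.9159, -0.6195), lambda* = (-0.823)


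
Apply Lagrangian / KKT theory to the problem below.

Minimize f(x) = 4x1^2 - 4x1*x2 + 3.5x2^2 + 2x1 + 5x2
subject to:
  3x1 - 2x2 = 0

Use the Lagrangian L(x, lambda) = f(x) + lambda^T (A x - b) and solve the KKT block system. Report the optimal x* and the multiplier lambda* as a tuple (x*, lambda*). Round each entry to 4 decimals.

Form the Lagrangian:
  L(x, lambda) = (1/2) x^T Q x + c^T x + lambda^T (A x - b)
Stationarity (grad_x L = 0): Q x + c + A^T lambda = 0.
Primal feasibility: A x = b.

This gives the KKT block system:
  [ Q   A^T ] [ x     ]   [-c ]
  [ A    0  ] [ lambda ] = [ b ]

Solving the linear system:
  x*      = (-0.8085, -1.2128)
  lambda* = (-0.1277)
  f(x*)   = -3.8404

x* = (-0.8085, -1.2128), lambda* = (-0.1277)


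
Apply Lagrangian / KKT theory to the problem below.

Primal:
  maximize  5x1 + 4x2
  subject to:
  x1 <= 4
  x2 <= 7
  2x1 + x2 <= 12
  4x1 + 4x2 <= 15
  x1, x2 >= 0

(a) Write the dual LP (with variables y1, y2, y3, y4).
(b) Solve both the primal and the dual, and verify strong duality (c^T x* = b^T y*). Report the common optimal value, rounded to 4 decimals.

The standard primal-dual pair for 'max c^T x s.t. A x <= b, x >= 0' is:
  Dual:  min b^T y  s.t.  A^T y >= c,  y >= 0.

So the dual LP is:
  minimize  4y1 + 7y2 + 12y3 + 15y4
  subject to:
    y1 + 2y3 + 4y4 >= 5
    y2 + y3 + 4y4 >= 4
    y1, y2, y3, y4 >= 0

Solving the primal: x* = (3.75, 0).
  primal value c^T x* = 18.75.
Solving the dual: y* = (0, 0, 0, 1.25).
  dual value b^T y* = 18.75.
Strong duality: c^T x* = b^T y*. Confirmed.

18.75


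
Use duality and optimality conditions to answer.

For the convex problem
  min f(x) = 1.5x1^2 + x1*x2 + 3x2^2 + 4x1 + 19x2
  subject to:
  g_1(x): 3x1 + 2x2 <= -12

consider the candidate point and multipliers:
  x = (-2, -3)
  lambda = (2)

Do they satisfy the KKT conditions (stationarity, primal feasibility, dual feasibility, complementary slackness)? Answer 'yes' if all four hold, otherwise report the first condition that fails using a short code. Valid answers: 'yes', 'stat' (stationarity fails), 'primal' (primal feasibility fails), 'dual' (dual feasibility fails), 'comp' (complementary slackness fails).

Gradient of f: grad f(x) = Q x + c = (-5, -1)
Constraint values g_i(x) = a_i^T x - b_i:
  g_1((-2, -3)) = 0
Stationarity residual: grad f(x) + sum_i lambda_i a_i = (1, 3)
  -> stationarity FAILS
Primal feasibility (all g_i <= 0): OK
Dual feasibility (all lambda_i >= 0): OK
Complementary slackness (lambda_i * g_i(x) = 0 for all i): OK

Verdict: the first failing condition is stationarity -> stat.

stat


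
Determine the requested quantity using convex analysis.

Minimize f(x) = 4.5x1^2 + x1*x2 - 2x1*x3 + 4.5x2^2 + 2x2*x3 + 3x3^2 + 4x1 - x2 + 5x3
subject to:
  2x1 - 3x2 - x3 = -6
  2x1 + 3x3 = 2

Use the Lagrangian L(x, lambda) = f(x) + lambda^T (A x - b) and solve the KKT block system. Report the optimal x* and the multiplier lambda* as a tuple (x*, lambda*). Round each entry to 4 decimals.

Form the Lagrangian:
  L(x, lambda) = (1/2) x^T Q x + c^T x + lambda^T (A x - b)
Stationarity (grad_x L = 0): Q x + c + A^T lambda = 0.
Primal feasibility: A x = b.

This gives the KKT block system:
  [ Q   A^T ] [ x     ]   [-c ]
  [ A    0  ] [ lambda ] = [ b ]

Solving the linear system:
  x*      = (-0.508, 1.3262, 1.0053)
  lambda* = (4.1462, -3.5181)
  f(x*)   = 16.791

x* = (-0.508, 1.3262, 1.0053), lambda* = (4.1462, -3.5181)


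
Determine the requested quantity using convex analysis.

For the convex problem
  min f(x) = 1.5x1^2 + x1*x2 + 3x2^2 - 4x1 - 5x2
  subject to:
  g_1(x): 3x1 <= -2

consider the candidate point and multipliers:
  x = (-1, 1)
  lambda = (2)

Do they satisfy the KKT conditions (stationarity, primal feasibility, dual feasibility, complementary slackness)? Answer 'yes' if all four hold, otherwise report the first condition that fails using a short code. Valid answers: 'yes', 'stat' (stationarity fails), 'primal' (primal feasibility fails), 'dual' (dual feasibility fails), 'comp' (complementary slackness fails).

Gradient of f: grad f(x) = Q x + c = (-6, 0)
Constraint values g_i(x) = a_i^T x - b_i:
  g_1((-1, 1)) = -1
Stationarity residual: grad f(x) + sum_i lambda_i a_i = (0, 0)
  -> stationarity OK
Primal feasibility (all g_i <= 0): OK
Dual feasibility (all lambda_i >= 0): OK
Complementary slackness (lambda_i * g_i(x) = 0 for all i): FAILS

Verdict: the first failing condition is complementary_slackness -> comp.

comp


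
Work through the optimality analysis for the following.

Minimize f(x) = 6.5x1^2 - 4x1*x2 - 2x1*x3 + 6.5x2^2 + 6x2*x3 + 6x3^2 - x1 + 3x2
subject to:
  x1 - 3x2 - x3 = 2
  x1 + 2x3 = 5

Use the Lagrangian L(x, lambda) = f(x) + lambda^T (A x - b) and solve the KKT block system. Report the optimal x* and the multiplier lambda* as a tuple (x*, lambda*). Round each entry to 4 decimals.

Form the Lagrangian:
  L(x, lambda) = (1/2) x^T Q x + c^T x + lambda^T (A x - b)
Stationarity (grad_x L = 0): Q x + c + A^T lambda = 0.
Primal feasibility: A x = b.

This gives the KKT block system:
  [ Q   A^T ] [ x     ]   [-c ]
  [ A    0  ] [ lambda ] = [ b ]

Solving the linear system:
  x*      = (0.7895, -1.1053, 2.1053)
  lambda* = (-0.6316, -8.8421)
  f(x*)   = 20.6842

x* = (0.7895, -1.1053, 2.1053), lambda* = (-0.6316, -8.8421)


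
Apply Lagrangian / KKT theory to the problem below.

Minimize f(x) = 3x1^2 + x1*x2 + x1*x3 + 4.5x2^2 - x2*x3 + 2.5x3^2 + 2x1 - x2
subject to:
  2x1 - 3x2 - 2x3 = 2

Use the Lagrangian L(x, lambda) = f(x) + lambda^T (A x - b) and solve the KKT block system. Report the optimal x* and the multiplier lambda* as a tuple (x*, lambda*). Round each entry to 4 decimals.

Form the Lagrangian:
  L(x, lambda) = (1/2) x^T Q x + c^T x + lambda^T (A x - b)
Stationarity (grad_x L = 0): Q x + c + A^T lambda = 0.
Primal feasibility: A x = b.

This gives the KKT block system:
  [ Q   A^T ] [ x     ]   [-c ]
  [ A    0  ] [ lambda ] = [ b ]

Solving the linear system:
  x*      = (0.1153, -0.278, -0.4678)
  lambda* = (-0.9729)
  f(x*)   = 1.2271

x* = (0.1153, -0.278, -0.4678), lambda* = (-0.9729)


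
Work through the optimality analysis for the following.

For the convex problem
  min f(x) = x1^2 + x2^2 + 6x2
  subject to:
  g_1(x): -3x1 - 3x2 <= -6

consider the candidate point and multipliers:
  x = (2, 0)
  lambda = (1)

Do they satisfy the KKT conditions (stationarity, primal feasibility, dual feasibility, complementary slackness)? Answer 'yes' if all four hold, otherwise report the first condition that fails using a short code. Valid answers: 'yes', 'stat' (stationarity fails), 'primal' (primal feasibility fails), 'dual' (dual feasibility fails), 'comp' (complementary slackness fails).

Gradient of f: grad f(x) = Q x + c = (4, 6)
Constraint values g_i(x) = a_i^T x - b_i:
  g_1((2, 0)) = 0
Stationarity residual: grad f(x) + sum_i lambda_i a_i = (1, 3)
  -> stationarity FAILS
Primal feasibility (all g_i <= 0): OK
Dual feasibility (all lambda_i >= 0): OK
Complementary slackness (lambda_i * g_i(x) = 0 for all i): OK

Verdict: the first failing condition is stationarity -> stat.

stat


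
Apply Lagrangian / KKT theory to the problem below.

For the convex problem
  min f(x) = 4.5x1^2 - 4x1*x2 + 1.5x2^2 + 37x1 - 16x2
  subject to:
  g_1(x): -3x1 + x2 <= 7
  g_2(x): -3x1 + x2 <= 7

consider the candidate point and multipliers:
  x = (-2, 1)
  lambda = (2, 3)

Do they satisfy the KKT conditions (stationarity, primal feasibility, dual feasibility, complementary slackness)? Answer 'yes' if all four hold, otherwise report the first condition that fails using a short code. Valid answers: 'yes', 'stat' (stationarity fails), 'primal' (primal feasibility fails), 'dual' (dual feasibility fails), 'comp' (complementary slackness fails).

Gradient of f: grad f(x) = Q x + c = (15, -5)
Constraint values g_i(x) = a_i^T x - b_i:
  g_1((-2, 1)) = 0
  g_2((-2, 1)) = 0
Stationarity residual: grad f(x) + sum_i lambda_i a_i = (0, 0)
  -> stationarity OK
Primal feasibility (all g_i <= 0): OK
Dual feasibility (all lambda_i >= 0): OK
Complementary slackness (lambda_i * g_i(x) = 0 for all i): OK

Verdict: yes, KKT holds.

yes


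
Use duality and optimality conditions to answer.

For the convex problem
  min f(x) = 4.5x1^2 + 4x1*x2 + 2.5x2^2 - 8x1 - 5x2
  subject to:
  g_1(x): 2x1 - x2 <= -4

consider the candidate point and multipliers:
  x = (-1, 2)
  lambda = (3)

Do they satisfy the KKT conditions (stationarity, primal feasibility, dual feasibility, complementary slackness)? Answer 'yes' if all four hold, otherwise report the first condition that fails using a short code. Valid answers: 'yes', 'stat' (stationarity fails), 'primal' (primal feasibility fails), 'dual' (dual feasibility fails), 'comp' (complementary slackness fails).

Gradient of f: grad f(x) = Q x + c = (-9, 1)
Constraint values g_i(x) = a_i^T x - b_i:
  g_1((-1, 2)) = 0
Stationarity residual: grad f(x) + sum_i lambda_i a_i = (-3, -2)
  -> stationarity FAILS
Primal feasibility (all g_i <= 0): OK
Dual feasibility (all lambda_i >= 0): OK
Complementary slackness (lambda_i * g_i(x) = 0 for all i): OK

Verdict: the first failing condition is stationarity -> stat.

stat


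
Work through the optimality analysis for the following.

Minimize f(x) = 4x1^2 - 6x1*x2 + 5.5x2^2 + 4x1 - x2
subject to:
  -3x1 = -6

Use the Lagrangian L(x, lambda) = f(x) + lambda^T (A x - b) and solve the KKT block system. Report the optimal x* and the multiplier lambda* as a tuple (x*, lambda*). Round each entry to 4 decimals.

Form the Lagrangian:
  L(x, lambda) = (1/2) x^T Q x + c^T x + lambda^T (A x - b)
Stationarity (grad_x L = 0): Q x + c + A^T lambda = 0.
Primal feasibility: A x = b.

This gives the KKT block system:
  [ Q   A^T ] [ x     ]   [-c ]
  [ A    0  ] [ lambda ] = [ b ]

Solving the linear system:
  x*      = (2, 1.1818)
  lambda* = (4.303)
  f(x*)   = 16.3182

x* = (2, 1.1818), lambda* = (4.303)


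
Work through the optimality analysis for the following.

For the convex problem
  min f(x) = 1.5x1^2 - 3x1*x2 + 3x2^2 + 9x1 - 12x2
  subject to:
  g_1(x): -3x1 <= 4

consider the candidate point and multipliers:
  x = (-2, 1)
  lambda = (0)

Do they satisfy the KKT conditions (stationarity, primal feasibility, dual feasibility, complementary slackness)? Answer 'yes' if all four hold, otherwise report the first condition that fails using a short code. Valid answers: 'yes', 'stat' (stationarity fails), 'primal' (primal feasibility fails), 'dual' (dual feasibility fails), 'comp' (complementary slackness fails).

Gradient of f: grad f(x) = Q x + c = (0, 0)
Constraint values g_i(x) = a_i^T x - b_i:
  g_1((-2, 1)) = 2
Stationarity residual: grad f(x) + sum_i lambda_i a_i = (0, 0)
  -> stationarity OK
Primal feasibility (all g_i <= 0): FAILS
Dual feasibility (all lambda_i >= 0): OK
Complementary slackness (lambda_i * g_i(x) = 0 for all i): OK

Verdict: the first failing condition is primal_feasibility -> primal.

primal


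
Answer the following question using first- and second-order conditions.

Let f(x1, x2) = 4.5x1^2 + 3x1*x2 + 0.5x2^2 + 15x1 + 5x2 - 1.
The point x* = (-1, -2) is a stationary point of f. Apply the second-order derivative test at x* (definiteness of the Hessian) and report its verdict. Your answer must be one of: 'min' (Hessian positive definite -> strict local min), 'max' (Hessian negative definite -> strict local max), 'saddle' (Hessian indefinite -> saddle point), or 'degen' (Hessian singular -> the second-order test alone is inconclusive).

Compute the Hessian H = grad^2 f:
  H = [[9, 3], [3, 1]]
Verify stationarity: grad f(x*) = H x* + g = (0, 0).
Eigenvalues of H: 0, 10.
H has a zero eigenvalue (singular; positive semidefinite but not definite), so H is neither positive definite, negative definite, nor indefinite. The second-order test alone is inconclusive -> degen.
(Indeed, f is constant along the null direction of H through x*, so x* is not a strict local extremum.)

degen


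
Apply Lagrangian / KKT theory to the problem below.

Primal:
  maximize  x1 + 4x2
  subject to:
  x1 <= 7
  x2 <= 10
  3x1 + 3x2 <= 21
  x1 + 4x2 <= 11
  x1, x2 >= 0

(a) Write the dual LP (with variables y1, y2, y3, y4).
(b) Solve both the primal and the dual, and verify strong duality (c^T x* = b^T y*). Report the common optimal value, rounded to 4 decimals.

The standard primal-dual pair for 'max c^T x s.t. A x <= b, x >= 0' is:
  Dual:  min b^T y  s.t.  A^T y >= c,  y >= 0.

So the dual LP is:
  minimize  7y1 + 10y2 + 21y3 + 11y4
  subject to:
    y1 + 3y3 + y4 >= 1
    y2 + 3y3 + 4y4 >= 4
    y1, y2, y3, y4 >= 0

Solving the primal: x* = (5.6667, 1.3333).
  primal value c^T x* = 11.
Solving the dual: y* = (0, 0, 0, 1).
  dual value b^T y* = 11.
Strong duality: c^T x* = b^T y*. Confirmed.

11


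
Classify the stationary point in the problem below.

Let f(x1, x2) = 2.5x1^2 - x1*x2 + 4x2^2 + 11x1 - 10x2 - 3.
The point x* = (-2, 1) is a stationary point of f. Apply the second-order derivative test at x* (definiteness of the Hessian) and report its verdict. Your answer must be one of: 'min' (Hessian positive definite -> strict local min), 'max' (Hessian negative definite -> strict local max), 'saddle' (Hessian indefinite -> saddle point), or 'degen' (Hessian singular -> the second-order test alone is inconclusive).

Compute the Hessian H = grad^2 f:
  H = [[5, -1], [-1, 8]]
Verify stationarity: grad f(x*) = H x* + g = (0, 0).
Eigenvalues of H: 4.6972, 8.3028.
Both eigenvalues > 0, so H is positive definite -> x* is a strict local min.

min


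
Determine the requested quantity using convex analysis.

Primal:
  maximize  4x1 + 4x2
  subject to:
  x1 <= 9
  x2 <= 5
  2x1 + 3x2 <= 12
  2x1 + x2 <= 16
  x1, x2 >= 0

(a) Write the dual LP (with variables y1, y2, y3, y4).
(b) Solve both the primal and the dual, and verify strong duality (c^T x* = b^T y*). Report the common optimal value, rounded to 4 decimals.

The standard primal-dual pair for 'max c^T x s.t. A x <= b, x >= 0' is:
  Dual:  min b^T y  s.t.  A^T y >= c,  y >= 0.

So the dual LP is:
  minimize  9y1 + 5y2 + 12y3 + 16y4
  subject to:
    y1 + 2y3 + 2y4 >= 4
    y2 + 3y3 + y4 >= 4
    y1, y2, y3, y4 >= 0

Solving the primal: x* = (6, 0).
  primal value c^T x* = 24.
Solving the dual: y* = (0, 0, 2, 0).
  dual value b^T y* = 24.
Strong duality: c^T x* = b^T y*. Confirmed.

24


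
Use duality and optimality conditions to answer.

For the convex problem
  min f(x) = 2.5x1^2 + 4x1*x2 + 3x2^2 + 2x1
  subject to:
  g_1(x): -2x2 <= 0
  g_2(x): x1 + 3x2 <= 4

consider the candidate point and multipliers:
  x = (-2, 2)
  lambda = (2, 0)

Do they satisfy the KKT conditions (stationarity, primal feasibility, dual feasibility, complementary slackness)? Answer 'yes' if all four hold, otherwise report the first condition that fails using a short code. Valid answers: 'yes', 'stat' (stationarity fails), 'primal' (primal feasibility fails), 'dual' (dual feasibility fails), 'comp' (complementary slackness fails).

Gradient of f: grad f(x) = Q x + c = (0, 4)
Constraint values g_i(x) = a_i^T x - b_i:
  g_1((-2, 2)) = -4
  g_2((-2, 2)) = 0
Stationarity residual: grad f(x) + sum_i lambda_i a_i = (0, 0)
  -> stationarity OK
Primal feasibility (all g_i <= 0): OK
Dual feasibility (all lambda_i >= 0): OK
Complementary slackness (lambda_i * g_i(x) = 0 for all i): FAILS

Verdict: the first failing condition is complementary_slackness -> comp.

comp


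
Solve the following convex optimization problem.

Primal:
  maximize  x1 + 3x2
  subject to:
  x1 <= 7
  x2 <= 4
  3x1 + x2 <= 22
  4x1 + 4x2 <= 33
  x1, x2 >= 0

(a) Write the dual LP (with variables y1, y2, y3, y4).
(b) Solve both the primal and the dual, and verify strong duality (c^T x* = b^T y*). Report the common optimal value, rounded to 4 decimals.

The standard primal-dual pair for 'max c^T x s.t. A x <= b, x >= 0' is:
  Dual:  min b^T y  s.t.  A^T y >= c,  y >= 0.

So the dual LP is:
  minimize  7y1 + 4y2 + 22y3 + 33y4
  subject to:
    y1 + 3y3 + 4y4 >= 1
    y2 + y3 + 4y4 >= 3
    y1, y2, y3, y4 >= 0

Solving the primal: x* = (4.25, 4).
  primal value c^T x* = 16.25.
Solving the dual: y* = (0, 2, 0, 0.25).
  dual value b^T y* = 16.25.
Strong duality: c^T x* = b^T y*. Confirmed.

16.25


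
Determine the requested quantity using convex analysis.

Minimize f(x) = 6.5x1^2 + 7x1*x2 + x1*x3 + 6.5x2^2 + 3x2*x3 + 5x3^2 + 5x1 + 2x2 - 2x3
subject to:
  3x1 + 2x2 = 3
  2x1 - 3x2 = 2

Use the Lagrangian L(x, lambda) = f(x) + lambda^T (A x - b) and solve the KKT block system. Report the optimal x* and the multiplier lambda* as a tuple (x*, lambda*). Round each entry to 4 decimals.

Form the Lagrangian:
  L(x, lambda) = (1/2) x^T Q x + c^T x + lambda^T (A x - b)
Stationarity (grad_x L = 0): Q x + c + A^T lambda = 0.
Primal feasibility: A x = b.

This gives the KKT block system:
  [ Q   A^T ] [ x     ]   [-c ]
  [ A    0  ] [ lambda ] = [ b ]

Solving the linear system:
  x*      = (1, 0, 0.1)
  lambda* = (-5.6077, -0.6385)
  f(x*)   = 11.45

x* = (1, 0, 0.1), lambda* = (-5.6077, -0.6385)


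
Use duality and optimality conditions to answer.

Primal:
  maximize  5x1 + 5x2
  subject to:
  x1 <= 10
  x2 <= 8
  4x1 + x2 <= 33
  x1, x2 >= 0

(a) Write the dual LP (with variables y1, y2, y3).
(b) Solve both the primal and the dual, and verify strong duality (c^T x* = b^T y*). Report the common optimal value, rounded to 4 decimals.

The standard primal-dual pair for 'max c^T x s.t. A x <= b, x >= 0' is:
  Dual:  min b^T y  s.t.  A^T y >= c,  y >= 0.

So the dual LP is:
  minimize  10y1 + 8y2 + 33y3
  subject to:
    y1 + 4y3 >= 5
    y2 + y3 >= 5
    y1, y2, y3 >= 0

Solving the primal: x* = (6.25, 8).
  primal value c^T x* = 71.25.
Solving the dual: y* = (0, 3.75, 1.25).
  dual value b^T y* = 71.25.
Strong duality: c^T x* = b^T y*. Confirmed.

71.25


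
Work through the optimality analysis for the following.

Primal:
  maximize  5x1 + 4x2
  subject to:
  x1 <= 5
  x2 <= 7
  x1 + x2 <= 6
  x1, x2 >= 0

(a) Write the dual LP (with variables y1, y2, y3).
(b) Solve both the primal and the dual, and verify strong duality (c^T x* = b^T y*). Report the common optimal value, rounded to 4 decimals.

The standard primal-dual pair for 'max c^T x s.t. A x <= b, x >= 0' is:
  Dual:  min b^T y  s.t.  A^T y >= c,  y >= 0.

So the dual LP is:
  minimize  5y1 + 7y2 + 6y3
  subject to:
    y1 + y3 >= 5
    y2 + y3 >= 4
    y1, y2, y3 >= 0

Solving the primal: x* = (5, 1).
  primal value c^T x* = 29.
Solving the dual: y* = (1, 0, 4).
  dual value b^T y* = 29.
Strong duality: c^T x* = b^T y*. Confirmed.

29


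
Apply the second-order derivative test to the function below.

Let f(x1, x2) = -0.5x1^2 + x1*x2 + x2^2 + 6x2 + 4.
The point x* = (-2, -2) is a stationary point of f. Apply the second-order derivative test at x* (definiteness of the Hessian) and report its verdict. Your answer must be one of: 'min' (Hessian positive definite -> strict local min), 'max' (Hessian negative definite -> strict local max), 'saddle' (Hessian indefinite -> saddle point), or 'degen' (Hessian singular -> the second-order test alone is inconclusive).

Compute the Hessian H = grad^2 f:
  H = [[-1, 1], [1, 2]]
Verify stationarity: grad f(x*) = H x* + g = (0, 0).
Eigenvalues of H: -1.3028, 2.3028.
Eigenvalues have mixed signs, so H is indefinite -> x* is a saddle point.

saddle


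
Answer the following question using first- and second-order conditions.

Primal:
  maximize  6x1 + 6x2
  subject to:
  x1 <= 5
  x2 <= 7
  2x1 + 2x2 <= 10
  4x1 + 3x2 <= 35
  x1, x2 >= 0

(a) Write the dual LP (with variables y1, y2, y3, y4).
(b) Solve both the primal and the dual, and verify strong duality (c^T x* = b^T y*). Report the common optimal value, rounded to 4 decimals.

The standard primal-dual pair for 'max c^T x s.t. A x <= b, x >= 0' is:
  Dual:  min b^T y  s.t.  A^T y >= c,  y >= 0.

So the dual LP is:
  minimize  5y1 + 7y2 + 10y3 + 35y4
  subject to:
    y1 + 2y3 + 4y4 >= 6
    y2 + 2y3 + 3y4 >= 6
    y1, y2, y3, y4 >= 0

Solving the primal: x* = (0, 5).
  primal value c^T x* = 30.
Solving the dual: y* = (0, 0, 3, 0).
  dual value b^T y* = 30.
Strong duality: c^T x* = b^T y*. Confirmed.

30


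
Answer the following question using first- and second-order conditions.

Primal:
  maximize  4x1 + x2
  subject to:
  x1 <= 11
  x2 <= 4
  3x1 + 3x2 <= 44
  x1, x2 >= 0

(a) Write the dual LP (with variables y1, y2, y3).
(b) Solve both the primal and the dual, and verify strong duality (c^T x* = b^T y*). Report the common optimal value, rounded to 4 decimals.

The standard primal-dual pair for 'max c^T x s.t. A x <= b, x >= 0' is:
  Dual:  min b^T y  s.t.  A^T y >= c,  y >= 0.

So the dual LP is:
  minimize  11y1 + 4y2 + 44y3
  subject to:
    y1 + 3y3 >= 4
    y2 + 3y3 >= 1
    y1, y2, y3 >= 0

Solving the primal: x* = (11, 3.6667).
  primal value c^T x* = 47.6667.
Solving the dual: y* = (3, 0, 0.3333).
  dual value b^T y* = 47.6667.
Strong duality: c^T x* = b^T y*. Confirmed.

47.6667


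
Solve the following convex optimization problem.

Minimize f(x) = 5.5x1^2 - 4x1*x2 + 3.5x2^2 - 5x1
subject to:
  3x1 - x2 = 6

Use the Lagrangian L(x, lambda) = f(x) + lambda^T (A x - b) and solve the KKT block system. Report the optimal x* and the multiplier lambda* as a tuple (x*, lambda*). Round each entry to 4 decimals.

Form the Lagrangian:
  L(x, lambda) = (1/2) x^T Q x + c^T x + lambda^T (A x - b)
Stationarity (grad_x L = 0): Q x + c + A^T lambda = 0.
Primal feasibility: A x = b.

This gives the KKT block system:
  [ Q   A^T ] [ x     ]   [-c ]
  [ A    0  ] [ lambda ] = [ b ]

Solving the linear system:
  x*      = (2.14, 0.42)
  lambda* = (-5.62)
  f(x*)   = 11.51

x* = (2.14, 0.42), lambda* = (-5.62)


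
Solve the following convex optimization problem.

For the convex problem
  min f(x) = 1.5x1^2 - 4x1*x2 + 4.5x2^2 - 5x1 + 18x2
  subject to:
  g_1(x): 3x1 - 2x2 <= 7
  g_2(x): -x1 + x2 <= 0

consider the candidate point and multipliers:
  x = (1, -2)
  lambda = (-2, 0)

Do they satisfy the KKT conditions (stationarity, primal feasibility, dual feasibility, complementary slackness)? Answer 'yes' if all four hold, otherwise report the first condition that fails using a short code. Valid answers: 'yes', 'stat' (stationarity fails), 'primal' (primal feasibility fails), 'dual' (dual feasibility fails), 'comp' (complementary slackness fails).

Gradient of f: grad f(x) = Q x + c = (6, -4)
Constraint values g_i(x) = a_i^T x - b_i:
  g_1((1, -2)) = 0
  g_2((1, -2)) = -3
Stationarity residual: grad f(x) + sum_i lambda_i a_i = (0, 0)
  -> stationarity OK
Primal feasibility (all g_i <= 0): OK
Dual feasibility (all lambda_i >= 0): FAILS
Complementary slackness (lambda_i * g_i(x) = 0 for all i): OK

Verdict: the first failing condition is dual_feasibility -> dual.

dual


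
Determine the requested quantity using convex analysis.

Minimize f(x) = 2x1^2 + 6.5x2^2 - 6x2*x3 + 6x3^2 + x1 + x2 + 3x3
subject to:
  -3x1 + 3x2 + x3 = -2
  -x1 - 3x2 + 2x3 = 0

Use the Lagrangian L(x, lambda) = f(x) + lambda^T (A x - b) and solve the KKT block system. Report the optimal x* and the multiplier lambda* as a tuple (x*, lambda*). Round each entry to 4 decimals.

Form the Lagrangian:
  L(x, lambda) = (1/2) x^T Q x + c^T x + lambda^T (A x - b)
Stationarity (grad_x L = 0): Q x + c + A^T lambda = 0.
Primal feasibility: A x = b.

This gives the KKT block system:
  [ Q   A^T ] [ x     ]   [-c ]
  [ A    0  ] [ lambda ] = [ b ]

Solving the linear system:
  x*      = (0.1243, -0.3754, -0.5009)
  lambda* = (0.4472, 0.1557)
  f(x*)   = -0.4297

x* = (0.1243, -0.3754, -0.5009), lambda* = (0.4472, 0.1557)


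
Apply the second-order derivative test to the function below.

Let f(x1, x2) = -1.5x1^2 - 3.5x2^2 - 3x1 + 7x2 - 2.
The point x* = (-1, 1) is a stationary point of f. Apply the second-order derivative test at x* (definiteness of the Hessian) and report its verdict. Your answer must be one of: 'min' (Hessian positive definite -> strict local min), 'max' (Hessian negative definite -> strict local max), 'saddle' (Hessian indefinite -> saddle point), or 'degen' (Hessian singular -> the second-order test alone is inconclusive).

Compute the Hessian H = grad^2 f:
  H = [[-3, 0], [0, -7]]
Verify stationarity: grad f(x*) = H x* + g = (0, 0).
Eigenvalues of H: -7, -3.
Both eigenvalues < 0, so H is negative definite -> x* is a strict local max.

max


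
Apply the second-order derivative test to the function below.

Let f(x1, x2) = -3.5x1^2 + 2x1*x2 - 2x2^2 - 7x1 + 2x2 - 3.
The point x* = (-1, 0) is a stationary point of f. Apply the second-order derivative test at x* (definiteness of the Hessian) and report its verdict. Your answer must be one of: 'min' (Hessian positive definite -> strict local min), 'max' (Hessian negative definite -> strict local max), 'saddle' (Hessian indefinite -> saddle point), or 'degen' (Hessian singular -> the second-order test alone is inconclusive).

Compute the Hessian H = grad^2 f:
  H = [[-7, 2], [2, -4]]
Verify stationarity: grad f(x*) = H x* + g = (0, 0).
Eigenvalues of H: -8, -3.
Both eigenvalues < 0, so H is negative definite -> x* is a strict local max.

max


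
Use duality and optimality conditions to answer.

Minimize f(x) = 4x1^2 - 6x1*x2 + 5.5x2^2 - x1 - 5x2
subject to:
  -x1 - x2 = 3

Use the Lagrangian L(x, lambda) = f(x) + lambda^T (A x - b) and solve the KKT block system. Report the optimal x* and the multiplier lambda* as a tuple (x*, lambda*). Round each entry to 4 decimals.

Form the Lagrangian:
  L(x, lambda) = (1/2) x^T Q x + c^T x + lambda^T (A x - b)
Stationarity (grad_x L = 0): Q x + c + A^T lambda = 0.
Primal feasibility: A x = b.

This gives the KKT block system:
  [ Q   A^T ] [ x     ]   [-c ]
  [ A    0  ] [ lambda ] = [ b ]

Solving the linear system:
  x*      = (-1.7742, -1.2258)
  lambda* = (-7.8387)
  f(x*)   = 15.7097

x* = (-1.7742, -1.2258), lambda* = (-7.8387)


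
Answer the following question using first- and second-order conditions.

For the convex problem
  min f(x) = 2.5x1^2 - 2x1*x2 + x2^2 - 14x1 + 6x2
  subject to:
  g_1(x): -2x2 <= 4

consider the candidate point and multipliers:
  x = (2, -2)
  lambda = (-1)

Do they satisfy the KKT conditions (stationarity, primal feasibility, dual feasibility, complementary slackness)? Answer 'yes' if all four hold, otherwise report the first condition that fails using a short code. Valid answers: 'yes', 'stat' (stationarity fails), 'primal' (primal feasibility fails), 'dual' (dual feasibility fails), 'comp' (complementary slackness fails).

Gradient of f: grad f(x) = Q x + c = (0, -2)
Constraint values g_i(x) = a_i^T x - b_i:
  g_1((2, -2)) = 0
Stationarity residual: grad f(x) + sum_i lambda_i a_i = (0, 0)
  -> stationarity OK
Primal feasibility (all g_i <= 0): OK
Dual feasibility (all lambda_i >= 0): FAILS
Complementary slackness (lambda_i * g_i(x) = 0 for all i): OK

Verdict: the first failing condition is dual_feasibility -> dual.

dual


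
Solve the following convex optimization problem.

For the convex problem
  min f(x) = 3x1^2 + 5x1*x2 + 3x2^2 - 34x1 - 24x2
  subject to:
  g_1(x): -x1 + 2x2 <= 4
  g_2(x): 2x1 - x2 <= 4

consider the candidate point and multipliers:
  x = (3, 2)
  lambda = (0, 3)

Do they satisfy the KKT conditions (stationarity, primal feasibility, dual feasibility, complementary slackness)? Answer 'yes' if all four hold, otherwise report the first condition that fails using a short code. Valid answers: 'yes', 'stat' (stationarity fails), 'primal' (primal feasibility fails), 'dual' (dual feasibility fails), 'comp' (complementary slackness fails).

Gradient of f: grad f(x) = Q x + c = (-6, 3)
Constraint values g_i(x) = a_i^T x - b_i:
  g_1((3, 2)) = -3
  g_2((3, 2)) = 0
Stationarity residual: grad f(x) + sum_i lambda_i a_i = (0, 0)
  -> stationarity OK
Primal feasibility (all g_i <= 0): OK
Dual feasibility (all lambda_i >= 0): OK
Complementary slackness (lambda_i * g_i(x) = 0 for all i): OK

Verdict: yes, KKT holds.

yes


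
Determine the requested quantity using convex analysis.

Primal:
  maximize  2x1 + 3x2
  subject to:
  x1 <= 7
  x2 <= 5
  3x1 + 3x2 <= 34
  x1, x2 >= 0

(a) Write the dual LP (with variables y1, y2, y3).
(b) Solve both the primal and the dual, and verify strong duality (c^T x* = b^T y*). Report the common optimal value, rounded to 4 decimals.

The standard primal-dual pair for 'max c^T x s.t. A x <= b, x >= 0' is:
  Dual:  min b^T y  s.t.  A^T y >= c,  y >= 0.

So the dual LP is:
  minimize  7y1 + 5y2 + 34y3
  subject to:
    y1 + 3y3 >= 2
    y2 + 3y3 >= 3
    y1, y2, y3 >= 0

Solving the primal: x* = (6.3333, 5).
  primal value c^T x* = 27.6667.
Solving the dual: y* = (0, 1, 0.6667).
  dual value b^T y* = 27.6667.
Strong duality: c^T x* = b^T y*. Confirmed.

27.6667


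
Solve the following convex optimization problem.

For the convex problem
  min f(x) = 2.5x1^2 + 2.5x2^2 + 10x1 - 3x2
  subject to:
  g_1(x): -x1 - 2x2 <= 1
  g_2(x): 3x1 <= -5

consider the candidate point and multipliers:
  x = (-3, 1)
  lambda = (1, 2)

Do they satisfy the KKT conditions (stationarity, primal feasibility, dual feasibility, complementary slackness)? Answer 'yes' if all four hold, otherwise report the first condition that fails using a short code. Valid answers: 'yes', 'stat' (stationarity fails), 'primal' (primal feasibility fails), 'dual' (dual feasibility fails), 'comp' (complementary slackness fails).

Gradient of f: grad f(x) = Q x + c = (-5, 2)
Constraint values g_i(x) = a_i^T x - b_i:
  g_1((-3, 1)) = 0
  g_2((-3, 1)) = -4
Stationarity residual: grad f(x) + sum_i lambda_i a_i = (0, 0)
  -> stationarity OK
Primal feasibility (all g_i <= 0): OK
Dual feasibility (all lambda_i >= 0): OK
Complementary slackness (lambda_i * g_i(x) = 0 for all i): FAILS

Verdict: the first failing condition is complementary_slackness -> comp.

comp


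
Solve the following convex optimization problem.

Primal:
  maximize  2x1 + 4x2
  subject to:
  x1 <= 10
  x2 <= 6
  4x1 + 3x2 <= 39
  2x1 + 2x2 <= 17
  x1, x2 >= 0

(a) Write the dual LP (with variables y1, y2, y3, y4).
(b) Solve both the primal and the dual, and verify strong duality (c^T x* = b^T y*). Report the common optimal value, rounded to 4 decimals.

The standard primal-dual pair for 'max c^T x s.t. A x <= b, x >= 0' is:
  Dual:  min b^T y  s.t.  A^T y >= c,  y >= 0.

So the dual LP is:
  minimize  10y1 + 6y2 + 39y3 + 17y4
  subject to:
    y1 + 4y3 + 2y4 >= 2
    y2 + 3y3 + 2y4 >= 4
    y1, y2, y3, y4 >= 0

Solving the primal: x* = (2.5, 6).
  primal value c^T x* = 29.
Solving the dual: y* = (0, 2, 0, 1).
  dual value b^T y* = 29.
Strong duality: c^T x* = b^T y*. Confirmed.

29


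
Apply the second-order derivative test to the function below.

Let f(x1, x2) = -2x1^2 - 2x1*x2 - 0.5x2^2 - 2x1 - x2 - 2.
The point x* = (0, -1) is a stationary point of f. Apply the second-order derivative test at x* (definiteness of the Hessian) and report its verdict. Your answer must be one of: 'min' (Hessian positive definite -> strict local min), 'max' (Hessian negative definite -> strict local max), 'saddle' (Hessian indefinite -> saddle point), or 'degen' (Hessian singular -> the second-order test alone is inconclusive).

Compute the Hessian H = grad^2 f:
  H = [[-4, -2], [-2, -1]]
Verify stationarity: grad f(x*) = H x* + g = (0, 0).
Eigenvalues of H: -5, 0.
H has a zero eigenvalue (singular; negative semidefinite but not definite), so H is neither positive definite, negative definite, nor indefinite. The second-order test alone is inconclusive -> degen.
(Indeed, f is constant along the null direction of H through x*, so x* is not a strict local extremum.)

degen


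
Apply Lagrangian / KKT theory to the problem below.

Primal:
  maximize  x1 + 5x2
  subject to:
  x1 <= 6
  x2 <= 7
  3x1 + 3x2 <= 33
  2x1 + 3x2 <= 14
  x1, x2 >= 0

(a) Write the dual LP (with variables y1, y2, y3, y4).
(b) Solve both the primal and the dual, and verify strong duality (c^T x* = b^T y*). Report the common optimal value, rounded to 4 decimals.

The standard primal-dual pair for 'max c^T x s.t. A x <= b, x >= 0' is:
  Dual:  min b^T y  s.t.  A^T y >= c,  y >= 0.

So the dual LP is:
  minimize  6y1 + 7y2 + 33y3 + 14y4
  subject to:
    y1 + 3y3 + 2y4 >= 1
    y2 + 3y3 + 3y4 >= 5
    y1, y2, y3, y4 >= 0

Solving the primal: x* = (0, 4.6667).
  primal value c^T x* = 23.3333.
Solving the dual: y* = (0, 0, 0, 1.6667).
  dual value b^T y* = 23.3333.
Strong duality: c^T x* = b^T y*. Confirmed.

23.3333


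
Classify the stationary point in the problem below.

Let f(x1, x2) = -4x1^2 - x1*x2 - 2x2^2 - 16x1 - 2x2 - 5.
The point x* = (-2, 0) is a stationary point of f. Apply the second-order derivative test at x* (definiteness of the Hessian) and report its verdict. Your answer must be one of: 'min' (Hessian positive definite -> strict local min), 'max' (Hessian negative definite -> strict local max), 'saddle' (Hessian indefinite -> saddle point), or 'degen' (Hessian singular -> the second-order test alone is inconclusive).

Compute the Hessian H = grad^2 f:
  H = [[-8, -1], [-1, -4]]
Verify stationarity: grad f(x*) = H x* + g = (0, 0).
Eigenvalues of H: -8.2361, -3.7639.
Both eigenvalues < 0, so H is negative definite -> x* is a strict local max.

max


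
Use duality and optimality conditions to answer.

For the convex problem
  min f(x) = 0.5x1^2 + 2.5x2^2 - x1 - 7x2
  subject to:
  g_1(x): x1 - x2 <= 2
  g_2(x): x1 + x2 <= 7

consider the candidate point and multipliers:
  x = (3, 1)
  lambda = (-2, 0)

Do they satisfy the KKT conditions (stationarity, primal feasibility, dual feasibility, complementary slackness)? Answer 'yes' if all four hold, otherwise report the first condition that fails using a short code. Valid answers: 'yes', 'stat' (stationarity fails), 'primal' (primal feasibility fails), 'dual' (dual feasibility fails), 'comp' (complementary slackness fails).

Gradient of f: grad f(x) = Q x + c = (2, -2)
Constraint values g_i(x) = a_i^T x - b_i:
  g_1((3, 1)) = 0
  g_2((3, 1)) = -3
Stationarity residual: grad f(x) + sum_i lambda_i a_i = (0, 0)
  -> stationarity OK
Primal feasibility (all g_i <= 0): OK
Dual feasibility (all lambda_i >= 0): FAILS
Complementary slackness (lambda_i * g_i(x) = 0 for all i): OK

Verdict: the first failing condition is dual_feasibility -> dual.

dual


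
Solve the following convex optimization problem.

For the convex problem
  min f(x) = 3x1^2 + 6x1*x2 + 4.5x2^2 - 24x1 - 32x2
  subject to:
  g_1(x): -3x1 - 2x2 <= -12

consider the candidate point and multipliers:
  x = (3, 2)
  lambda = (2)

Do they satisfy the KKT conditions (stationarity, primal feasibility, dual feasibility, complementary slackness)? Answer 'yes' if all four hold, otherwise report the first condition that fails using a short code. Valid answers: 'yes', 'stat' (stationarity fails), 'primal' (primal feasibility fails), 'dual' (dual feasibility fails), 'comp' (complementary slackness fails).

Gradient of f: grad f(x) = Q x + c = (6, 4)
Constraint values g_i(x) = a_i^T x - b_i:
  g_1((3, 2)) = -1
Stationarity residual: grad f(x) + sum_i lambda_i a_i = (0, 0)
  -> stationarity OK
Primal feasibility (all g_i <= 0): OK
Dual feasibility (all lambda_i >= 0): OK
Complementary slackness (lambda_i * g_i(x) = 0 for all i): FAILS

Verdict: the first failing condition is complementary_slackness -> comp.

comp


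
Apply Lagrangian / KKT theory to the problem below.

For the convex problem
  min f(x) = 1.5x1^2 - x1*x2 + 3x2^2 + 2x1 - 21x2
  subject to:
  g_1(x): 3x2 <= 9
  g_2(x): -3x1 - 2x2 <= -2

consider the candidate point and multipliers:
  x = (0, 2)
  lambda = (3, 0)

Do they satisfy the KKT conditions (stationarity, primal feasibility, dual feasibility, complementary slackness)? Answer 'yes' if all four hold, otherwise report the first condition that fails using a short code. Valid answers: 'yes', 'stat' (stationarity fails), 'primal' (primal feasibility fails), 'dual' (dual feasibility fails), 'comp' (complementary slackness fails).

Gradient of f: grad f(x) = Q x + c = (0, -9)
Constraint values g_i(x) = a_i^T x - b_i:
  g_1((0, 2)) = -3
  g_2((0, 2)) = -2
Stationarity residual: grad f(x) + sum_i lambda_i a_i = (0, 0)
  -> stationarity OK
Primal feasibility (all g_i <= 0): OK
Dual feasibility (all lambda_i >= 0): OK
Complementary slackness (lambda_i * g_i(x) = 0 for all i): FAILS

Verdict: the first failing condition is complementary_slackness -> comp.

comp


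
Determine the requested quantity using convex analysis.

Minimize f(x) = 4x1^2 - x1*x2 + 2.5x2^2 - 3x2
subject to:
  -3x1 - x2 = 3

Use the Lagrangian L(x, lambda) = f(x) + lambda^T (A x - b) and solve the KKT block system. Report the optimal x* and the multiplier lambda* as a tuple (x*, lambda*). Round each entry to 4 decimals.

Form the Lagrangian:
  L(x, lambda) = (1/2) x^T Q x + c^T x + lambda^T (A x - b)
Stationarity (grad_x L = 0): Q x + c + A^T lambda = 0.
Primal feasibility: A x = b.

This gives the KKT block system:
  [ Q   A^T ] [ x     ]   [-c ]
  [ A    0  ] [ lambda ] = [ b ]

Solving the linear system:
  x*      = (-0.9661, -0.1017)
  lambda* = (-2.5424)
  f(x*)   = 3.9661

x* = (-0.9661, -0.1017), lambda* = (-2.5424)


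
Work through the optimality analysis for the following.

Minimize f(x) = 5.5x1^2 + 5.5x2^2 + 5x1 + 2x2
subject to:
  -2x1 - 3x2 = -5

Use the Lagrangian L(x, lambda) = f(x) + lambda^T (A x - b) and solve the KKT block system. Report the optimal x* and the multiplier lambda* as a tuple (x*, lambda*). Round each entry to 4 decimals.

Form the Lagrangian:
  L(x, lambda) = (1/2) x^T Q x + c^T x + lambda^T (A x - b)
Stationarity (grad_x L = 0): Q x + c + A^T lambda = 0.
Primal feasibility: A x = b.

This gives the KKT block system:
  [ Q   A^T ] [ x     ]   [-c ]
  [ A    0  ] [ lambda ] = [ b ]

Solving the linear system:
  x*      = (0.5385, 1.3077)
  lambda* = (5.4615)
  f(x*)   = 16.3077

x* = (0.5385, 1.3077), lambda* = (5.4615)
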